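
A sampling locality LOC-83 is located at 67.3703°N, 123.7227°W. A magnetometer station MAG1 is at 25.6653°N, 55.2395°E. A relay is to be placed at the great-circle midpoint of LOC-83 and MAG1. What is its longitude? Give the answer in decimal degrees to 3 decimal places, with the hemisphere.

Bx = cos φ₂ cos Δλ = -0.901192,  By = cos φ₂ sin Δλ = 0.016325
φₘ = atan2(sin φ₁ + sin φ₂, √((cos φ₁ + Bx)² + By²)) = 69.14344°
λₘ = λ₁ + atan2(By, cos φ₁ + Bx) = 54.46666°

54.467°E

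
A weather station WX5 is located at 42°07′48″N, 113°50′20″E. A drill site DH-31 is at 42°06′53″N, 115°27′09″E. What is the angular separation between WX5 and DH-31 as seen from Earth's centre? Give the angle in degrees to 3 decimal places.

1.197°

WX5: φ = +42.13000°, λ = +113.83889°
DH-31: φ = +42.11472°, λ = +115.45250°
Δφ = -0.0153°,  Δλ = 1.6136°
a = sin²(Δφ/2) + cos φ₁ cos φ₂ sin²(Δλ/2) = 0.000109
c = 2·arcsin(√a) = 0.020890 rad = 1.1969°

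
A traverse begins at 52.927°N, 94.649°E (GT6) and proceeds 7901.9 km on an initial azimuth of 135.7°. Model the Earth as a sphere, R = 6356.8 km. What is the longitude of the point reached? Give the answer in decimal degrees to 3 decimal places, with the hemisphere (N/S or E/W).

δ = d/R = 7901.9/6356.8 = 1.243063 rad
φ₂ = arcsin(sin φ₁ cos δ + cos φ₁ sin δ cos θ)
   = arcsin(0.79787·0.32190 + 0.60283·0.94677·-0.71569) = -8.72235°
λ₂ = λ₁ + atan2(sin θ sin δ cos φ₁, cos δ − sin φ₁ sin φ₂) = 136.63727°

136.637°E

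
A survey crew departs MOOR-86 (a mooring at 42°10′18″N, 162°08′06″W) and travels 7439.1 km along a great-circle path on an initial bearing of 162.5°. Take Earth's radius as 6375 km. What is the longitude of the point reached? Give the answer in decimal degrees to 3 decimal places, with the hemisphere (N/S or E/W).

144.692°W

MOOR-86: φ = +42.17167°, λ = -162.13500°
δ = d/R = 7439.1/6375 = 1.166918 rad
φ₂ = arcsin(sin φ₁ cos δ + cos φ₁ sin δ cos θ)
   = arcsin(0.67135·0.39299 + 0.74114·0.91954·-0.95372) = -22.71398°
λ₂ = λ₁ + atan2(sin θ sin δ cos φ₁, cos δ − sin φ₁ sin φ₂) = -144.69179°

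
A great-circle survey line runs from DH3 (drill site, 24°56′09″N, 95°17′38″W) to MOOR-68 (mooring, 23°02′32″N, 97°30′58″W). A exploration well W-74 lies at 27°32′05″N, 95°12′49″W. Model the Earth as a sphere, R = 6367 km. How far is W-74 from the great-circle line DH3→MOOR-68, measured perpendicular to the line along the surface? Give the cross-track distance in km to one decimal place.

207.4 km

DH3: φ = +24.93583°, λ = -95.29389°
MOOR-68: φ = +23.04222°, λ = -97.51611°
W-74: φ = +27.53472°, λ = -95.21361°
δ₁₃ = central angle DH3→W-74 = 0.045377 rad  (haversine)
θ₁₃ = bearing DH3→W-74 = 1.569°,  θ₁₂ = bearing DH3→MOOR-68 = 227.451°
dₓₜ = R·arcsin(sin δ₁₃ · sin(θ₁₃ − θ₁₂)) = 6367·arcsin(0.04536·sin(-225.882°)) = 207.378 km
|dₓₜ| = 207.378 km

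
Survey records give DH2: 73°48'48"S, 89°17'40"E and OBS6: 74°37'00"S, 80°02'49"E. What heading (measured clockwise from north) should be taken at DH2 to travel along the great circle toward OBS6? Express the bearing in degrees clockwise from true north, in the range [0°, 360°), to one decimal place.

247.9°

DH2: φ = -73.81333°, λ = +89.29444°
OBS6: φ = -74.61667°, λ = +80.04694°
Δλ = -9.2475°
y = sin Δλ · cos φ₂ = -0.042630
x = cos φ₁ sin φ₂ − sin φ₁ cos φ₂ cos Δλ = -0.017331
θ = atan2(y, x) = -112.1245° → 247.8755° (mod 360°)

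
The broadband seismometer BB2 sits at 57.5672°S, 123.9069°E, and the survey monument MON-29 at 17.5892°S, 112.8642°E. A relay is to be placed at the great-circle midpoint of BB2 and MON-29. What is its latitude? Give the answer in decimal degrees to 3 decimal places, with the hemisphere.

Bx = cos φ₂ cos Δλ = 0.935598,  By = cos φ₂ sin Δλ = -0.182586
φₘ = atan2(sin φ₁ + sin φ₂, √((cos φ₁ + Bx)² + By²)) = -37.69691°
λₘ = λ₁ + atan2(By, cos φ₁ + Bx) = 116.83566°

37.697°S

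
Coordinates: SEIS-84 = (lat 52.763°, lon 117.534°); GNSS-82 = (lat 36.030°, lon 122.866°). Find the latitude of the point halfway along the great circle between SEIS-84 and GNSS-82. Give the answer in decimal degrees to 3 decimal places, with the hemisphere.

Bx = cos φ₂ cos Δλ = 0.805210,  By = cos φ₂ sin Δλ = 0.075151
φₘ = atan2(sin φ₁ + sin φ₂, √((cos φ₁ + Bx)² + By²)) = 44.42687°
λₘ = λ₁ + atan2(By, cos φ₁ + Bx) = 120.58419°

44.427°N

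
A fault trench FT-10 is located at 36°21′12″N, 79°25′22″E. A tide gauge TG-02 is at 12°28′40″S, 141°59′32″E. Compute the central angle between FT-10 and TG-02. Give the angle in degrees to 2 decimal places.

76.46°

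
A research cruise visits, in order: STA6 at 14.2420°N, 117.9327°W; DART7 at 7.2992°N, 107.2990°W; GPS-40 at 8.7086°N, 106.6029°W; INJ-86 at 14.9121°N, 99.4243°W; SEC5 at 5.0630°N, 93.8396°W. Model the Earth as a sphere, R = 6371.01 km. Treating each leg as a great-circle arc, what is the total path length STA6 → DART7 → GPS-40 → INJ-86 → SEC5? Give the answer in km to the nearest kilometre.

STA6→DART7: c = 0.218807 rad, d = 1394.02 km
DART7→GPS-40: c = 0.027383 rad, d = 174.46 km
GPS-40→INJ-86: c = 0.163540 rad, d = 1041.91 km
INJ-86→SEC5: c = 0.196823 rad, d = 1253.96 km
Total = 1394.02 + 174.46 + 1041.91 + 1253.96 = 3864.36 km

3864 km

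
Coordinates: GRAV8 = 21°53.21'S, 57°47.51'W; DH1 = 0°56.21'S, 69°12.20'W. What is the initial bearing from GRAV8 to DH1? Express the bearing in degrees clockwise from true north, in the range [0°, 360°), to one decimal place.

GRAV8: φ = -21.88683°, λ = -57.79183°
DH1: φ = -0.93683°, λ = -69.20333°
Δλ = -11.4115°
y = sin Δλ · cos φ₂ = -0.197828
x = cos φ₁ sin φ₂ − sin φ₁ cos φ₂ cos Δλ = 0.350185
θ = atan2(y, x) = -29.4631° → 330.5369° (mod 360°)

330.5°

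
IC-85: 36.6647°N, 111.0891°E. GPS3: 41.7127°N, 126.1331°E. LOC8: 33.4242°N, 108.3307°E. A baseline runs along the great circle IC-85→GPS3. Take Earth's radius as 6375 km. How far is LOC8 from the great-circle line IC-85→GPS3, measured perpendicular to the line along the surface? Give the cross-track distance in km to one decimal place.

δ₁₃ = central angle IC-85→LOC8 = 0.068929 rad  (haversine)
θ₁₃ = bearing IC-85→LOC8 = 215.674°,  θ₁₂ = bearing IC-85→GPS3 = 61.944°
dₓₜ = R·arcsin(sin δ₁₃ · sin(θ₁₃ − θ₁₂)) = 6375·arcsin(0.06887·sin(153.730°)) = 194.363 km
|dₓₜ| = 194.363 km

194.4 km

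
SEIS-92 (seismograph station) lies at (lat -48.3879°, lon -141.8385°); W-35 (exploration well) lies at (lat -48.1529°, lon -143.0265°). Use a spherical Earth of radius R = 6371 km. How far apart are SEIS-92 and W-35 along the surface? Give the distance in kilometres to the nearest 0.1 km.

Δφ = 0.2350°,  Δλ = -1.1880°
a = sin²(Δφ/2) + cos φ₁ cos φ₂ sin²(Δλ/2) = 0.000052
c = 2·arcsin(√a) = 0.014398 rad = 0.8249°
d = R·c = 6371 × 0.014398 = 91.7 km

91.7 km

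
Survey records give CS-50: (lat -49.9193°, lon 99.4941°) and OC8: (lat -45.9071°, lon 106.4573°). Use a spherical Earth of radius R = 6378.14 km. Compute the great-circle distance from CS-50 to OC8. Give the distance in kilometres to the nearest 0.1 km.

684.6 km

Δφ = 4.0122°,  Δλ = 6.9632°
a = sin²(Δφ/2) + cos φ₁ cos φ₂ sin²(Δλ/2) = 0.002878
c = 2·arcsin(√a) = 0.107339 rad = 6.1501°
d = R·c = 6378.14 × 0.107339 = 684.6 km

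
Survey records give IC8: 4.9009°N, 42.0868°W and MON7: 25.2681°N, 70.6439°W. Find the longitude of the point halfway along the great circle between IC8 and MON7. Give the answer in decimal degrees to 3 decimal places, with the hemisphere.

55.659°W

Bx = cos φ₂ cos Δλ = 0.794302,  By = cos φ₂ sin Δλ = -0.432296
φₘ = atan2(sin φ₁ + sin φ₂, √((cos φ₁ + Bx)² + By²)) = 15.54131°
λₘ = λ₁ + atan2(By, cos φ₁ + Bx) = -55.65939°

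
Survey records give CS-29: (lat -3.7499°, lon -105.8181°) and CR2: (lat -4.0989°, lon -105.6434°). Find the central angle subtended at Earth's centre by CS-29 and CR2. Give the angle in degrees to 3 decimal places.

0.390°

Δφ = -0.3490°,  Δλ = 0.1747°
a = sin²(Δφ/2) + cos φ₁ cos φ₂ sin²(Δλ/2) = 0.000012
c = 2·arcsin(√a) = 0.006809 rad = 0.3901°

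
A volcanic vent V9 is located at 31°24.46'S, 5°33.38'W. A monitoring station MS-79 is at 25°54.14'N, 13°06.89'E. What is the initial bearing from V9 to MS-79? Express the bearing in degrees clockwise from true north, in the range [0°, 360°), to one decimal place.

19.4°

V9: φ = -31.40767°, λ = -5.55633°
MS-79: φ = +25.90233°, λ = +13.11483°
Δλ = 18.6712°
y = sin Δλ · cos φ₂ = 0.287975
x = cos φ₁ sin φ₂ − sin φ₁ cos φ₂ cos Δλ = 0.816934
θ = atan2(y, x) = 19.4179° → 19.4179° (mod 360°)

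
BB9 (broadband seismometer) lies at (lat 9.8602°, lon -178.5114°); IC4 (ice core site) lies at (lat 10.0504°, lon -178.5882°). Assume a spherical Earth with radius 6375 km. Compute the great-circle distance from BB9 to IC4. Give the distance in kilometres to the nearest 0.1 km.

22.8 km

Δφ = 0.1902°,  Δλ = -0.0768°
a = sin²(Δφ/2) + cos φ₁ cos φ₂ sin²(Δλ/2) = 0.000003
c = 2·arcsin(√a) = 0.003573 rad = 0.2047°
d = R·c = 6375 × 0.003573 = 22.8 km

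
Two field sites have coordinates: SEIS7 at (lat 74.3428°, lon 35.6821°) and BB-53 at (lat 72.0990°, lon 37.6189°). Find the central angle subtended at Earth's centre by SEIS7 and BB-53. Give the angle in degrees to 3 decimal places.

Δφ = -2.2438°,  Δλ = 1.9368°
a = sin²(Δφ/2) + cos φ₁ cos φ₂ sin²(Δλ/2) = 0.000407
c = 2·arcsin(√a) = 0.040354 rad = 2.3121°

2.312°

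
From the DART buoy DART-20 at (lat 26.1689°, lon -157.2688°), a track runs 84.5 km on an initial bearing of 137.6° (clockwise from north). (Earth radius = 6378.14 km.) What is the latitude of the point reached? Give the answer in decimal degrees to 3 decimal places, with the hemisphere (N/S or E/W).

δ = d/R = 84.5/6378.14 = 0.013248 rad
φ₂ = arcsin(sin φ₁ cos δ + cos φ₁ sin δ cos θ)
   = arcsin(0.44102·0.99991 + 0.89750·0.01325·-0.73846) = 25.60725°
λ₂ = λ₁ + atan2(sin θ sin δ cos φ₁, cos δ − sin φ₁ sin φ₂) = -156.70121°

25.607°N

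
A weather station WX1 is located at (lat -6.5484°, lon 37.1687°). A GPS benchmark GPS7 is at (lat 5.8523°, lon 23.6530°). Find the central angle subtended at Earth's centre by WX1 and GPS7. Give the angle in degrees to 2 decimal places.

18.32°

Δφ = 12.4007°,  Δλ = -13.5157°
a = sin²(Δφ/2) + cos φ₁ cos φ₂ sin²(Δλ/2) = 0.025350
c = 2·arcsin(√a) = 0.319796 rad = 18.3229°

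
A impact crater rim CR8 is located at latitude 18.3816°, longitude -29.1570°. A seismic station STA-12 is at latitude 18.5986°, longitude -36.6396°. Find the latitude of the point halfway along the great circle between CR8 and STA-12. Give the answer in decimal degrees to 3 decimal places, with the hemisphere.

Bx = cos φ₂ cos Δλ = 0.939705,  By = cos φ₂ sin Δλ = -0.123424
φₘ = atan2(sin φ₁ + sin φ₂, √((cos φ₁ + Bx)² + By²)) = 18.52690°
λₘ = λ₁ + atan2(By, cos φ₁ + Bx) = -32.89593°

18.527°N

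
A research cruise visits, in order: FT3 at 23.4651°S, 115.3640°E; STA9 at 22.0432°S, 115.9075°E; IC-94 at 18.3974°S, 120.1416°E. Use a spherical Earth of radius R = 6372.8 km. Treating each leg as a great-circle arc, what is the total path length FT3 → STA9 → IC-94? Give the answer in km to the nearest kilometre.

767 km

FT3→STA9: c = 0.026313 rad, d = 167.69 km
STA9→IC-94: c = 0.094101 rad, d = 599.69 km
Total = 167.69 + 599.69 = 767.38 km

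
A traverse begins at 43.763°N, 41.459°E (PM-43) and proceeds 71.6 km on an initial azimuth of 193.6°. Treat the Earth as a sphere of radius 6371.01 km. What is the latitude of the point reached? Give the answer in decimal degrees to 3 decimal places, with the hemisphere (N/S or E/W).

δ = d/R = 71.6/6371.01 = 0.011238 rad
φ₂ = arcsin(sin φ₁ cos δ + cos φ₁ sin δ cos θ)
   = arcsin(0.69168·0.99994 + 0.72221·0.01124·-0.97196) = 43.13695°
λ₂ = λ₁ + atan2(sin θ sin δ cos φ₁, cos δ − sin φ₁ sin φ₂) = 41.25151°

43.137°N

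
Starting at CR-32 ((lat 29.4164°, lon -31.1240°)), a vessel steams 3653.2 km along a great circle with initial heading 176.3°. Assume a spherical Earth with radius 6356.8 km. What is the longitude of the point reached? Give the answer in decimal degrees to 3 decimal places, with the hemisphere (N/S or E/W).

29.110°W

δ = d/R = 3653.2/6356.8 = 0.574692 rad
φ₂ = arcsin(sin φ₁ cos δ + cos φ₁ sin δ cos θ)
   = arcsin(0.49115·0.83936 + 0.87107·0.54358·-0.99792) = -3.45435°
λ₂ = λ₁ + atan2(sin θ sin δ cos φ₁, cos δ − sin φ₁ sin φ₂) = -29.11009°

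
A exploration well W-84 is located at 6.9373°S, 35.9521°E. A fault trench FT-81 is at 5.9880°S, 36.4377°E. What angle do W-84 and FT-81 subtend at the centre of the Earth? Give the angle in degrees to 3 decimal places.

1.065°

Δφ = 0.9493°,  Δλ = 0.4856°
a = sin²(Δφ/2) + cos φ₁ cos φ₂ sin²(Δλ/2) = 0.000086
c = 2·arcsin(√a) = 0.018586 rad = 1.0649°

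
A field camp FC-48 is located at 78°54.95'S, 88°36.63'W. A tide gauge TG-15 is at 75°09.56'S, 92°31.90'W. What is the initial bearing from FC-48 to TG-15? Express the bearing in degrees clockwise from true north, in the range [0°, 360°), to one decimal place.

FC-48: φ = -78.91583°, λ = -88.61050°
TG-15: φ = -75.15933°, λ = -92.53167°
Δλ = -3.9212°
y = sin Δλ · cos φ₂ = -0.017515
x = cos φ₁ sin φ₂ − sin φ₁ cos φ₂ cos Δλ = 0.064928
θ = atan2(y, x) = -15.0970° → 344.9030° (mod 360°)

344.9°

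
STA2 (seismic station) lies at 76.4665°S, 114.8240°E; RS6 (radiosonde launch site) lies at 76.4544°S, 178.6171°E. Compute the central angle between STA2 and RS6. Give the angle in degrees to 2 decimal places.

Δφ = 0.0121°,  Δλ = 63.7931°
a = sin²(Δφ/2) + cos φ₁ cos φ₂ sin²(Δλ/2) = 0.015303
c = 2·arcsin(√a) = 0.248044 rad = 14.2119°

14.21°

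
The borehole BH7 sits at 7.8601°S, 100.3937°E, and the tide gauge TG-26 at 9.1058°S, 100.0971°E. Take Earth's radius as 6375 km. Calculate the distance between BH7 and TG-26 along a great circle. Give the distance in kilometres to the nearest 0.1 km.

Δφ = -1.2457°,  Δλ = -0.2966°
a = sin²(Δφ/2) + cos φ₁ cos φ₂ sin²(Δλ/2) = 0.000125
c = 2·arcsin(√a) = 0.022336 rad = 1.2798°
d = R·c = 6375 × 0.022336 = 142.4 km

142.4 km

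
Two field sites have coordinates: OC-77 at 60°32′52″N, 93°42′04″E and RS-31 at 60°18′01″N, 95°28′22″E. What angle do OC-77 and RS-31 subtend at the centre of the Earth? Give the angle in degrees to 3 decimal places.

OC-77: φ = +60.54778°, λ = +93.70111°
RS-31: φ = +60.30028°, λ = +95.47278°
Δφ = -0.2475°,  Δλ = 1.7717°
a = sin²(Δφ/2) + cos φ₁ cos φ₂ sin²(Δλ/2) = 0.000063
c = 2·arcsin(√a) = 0.015861 rad = 0.9088°

0.909°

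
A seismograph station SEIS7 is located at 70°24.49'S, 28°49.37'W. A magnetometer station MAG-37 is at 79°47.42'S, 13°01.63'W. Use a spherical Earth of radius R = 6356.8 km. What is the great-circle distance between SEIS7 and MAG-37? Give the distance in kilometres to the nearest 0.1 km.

SEIS7: φ = -70.40817°, λ = -28.82283°
MAG-37: φ = -79.79033°, λ = -13.02717°
Δφ = -9.3822°,  Δλ = 15.7957°
a = sin²(Δφ/2) + cos φ₁ cos φ₂ sin²(Δλ/2) = 0.007811
c = 2·arcsin(√a) = 0.176987 rad = 10.1406°
d = R·c = 6356.8 × 0.176987 = 1125.1 km

1125.1 km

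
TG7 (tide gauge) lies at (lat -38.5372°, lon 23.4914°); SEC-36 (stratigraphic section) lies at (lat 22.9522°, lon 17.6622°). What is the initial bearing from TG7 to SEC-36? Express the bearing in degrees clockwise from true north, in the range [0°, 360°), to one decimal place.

353.9°

Δλ = -5.8292°
y = sin Δλ · cos φ₂ = -0.093523
x = cos φ₁ sin φ₂ − sin φ₁ cos φ₂ cos Δλ = 0.875762
θ = atan2(y, x) = -6.0955° → 353.9045° (mod 360°)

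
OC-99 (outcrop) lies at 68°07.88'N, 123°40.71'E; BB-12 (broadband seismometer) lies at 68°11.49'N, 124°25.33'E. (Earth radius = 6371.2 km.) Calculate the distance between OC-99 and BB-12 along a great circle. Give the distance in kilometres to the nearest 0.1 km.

31.5 km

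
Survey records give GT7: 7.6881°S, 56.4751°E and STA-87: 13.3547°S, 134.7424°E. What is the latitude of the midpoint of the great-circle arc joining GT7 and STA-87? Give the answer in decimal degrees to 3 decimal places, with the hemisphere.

Bx = cos φ₂ cos Δλ = 0.197847,  By = cos φ₂ sin Δλ = 0.952631
φₘ = atan2(sin φ₁ + sin φ₂, √((cos φ₁ + Bx)² + By²)) = -13.46486°
λₘ = λ₁ + atan2(By, cos φ₁ + Bx) = 95.18025°

13.465°S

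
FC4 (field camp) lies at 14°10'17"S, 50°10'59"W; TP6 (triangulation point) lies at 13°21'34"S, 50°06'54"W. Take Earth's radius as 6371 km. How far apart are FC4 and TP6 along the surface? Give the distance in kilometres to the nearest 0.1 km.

90.6 km

FC4: φ = -14.17139°, λ = -50.18306°
TP6: φ = -13.35944°, λ = -50.11500°
Δφ = 0.8119°,  Δλ = 0.0681°
a = sin²(Δφ/2) + cos φ₁ cos φ₂ sin²(Δλ/2) = 0.000051
c = 2·arcsin(√a) = 0.014218 rad = 0.8146°
d = R·c = 6371 × 0.014218 = 90.6 km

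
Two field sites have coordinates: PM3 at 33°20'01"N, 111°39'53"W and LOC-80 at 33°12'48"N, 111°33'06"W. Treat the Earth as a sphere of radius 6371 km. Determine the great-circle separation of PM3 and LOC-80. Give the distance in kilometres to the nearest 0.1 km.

PM3: φ = +33.33361°, λ = -111.66472°
LOC-80: φ = +33.21333°, λ = -111.55167°
Δφ = -0.1203°,  Δλ = 0.1131°
a = sin²(Δφ/2) + cos φ₁ cos φ₂ sin²(Δλ/2) = 0.000002
c = 2·arcsin(√a) = 0.002670 rad = 0.1530°
d = R·c = 6371 × 0.002670 = 17.0 km

17.0 km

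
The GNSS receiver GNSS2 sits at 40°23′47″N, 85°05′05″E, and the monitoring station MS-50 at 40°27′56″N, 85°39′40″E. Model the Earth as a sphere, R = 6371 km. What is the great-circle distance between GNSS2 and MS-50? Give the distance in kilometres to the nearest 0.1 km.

49.4 km

GNSS2: φ = +40.39639°, λ = +85.08472°
MS-50: φ = +40.46556°, λ = +85.66111°
Δφ = 0.0692°,  Δλ = 0.5764°
a = sin²(Δφ/2) + cos φ₁ cos φ₂ sin²(Δλ/2) = 0.000015
c = 2·arcsin(√a) = 0.007752 rad = 0.4442°
d = R·c = 6371 × 0.007752 = 49.4 km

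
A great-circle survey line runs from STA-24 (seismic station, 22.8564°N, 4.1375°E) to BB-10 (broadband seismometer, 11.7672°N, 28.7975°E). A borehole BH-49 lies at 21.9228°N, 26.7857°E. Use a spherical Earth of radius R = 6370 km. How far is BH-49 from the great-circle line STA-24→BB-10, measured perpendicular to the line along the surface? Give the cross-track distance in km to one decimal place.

δ₁₃ = central angle STA-24→BH-49 = 0.365495 rad  (haversine)
θ₁₃ = bearing STA-24→BH-49 = 88.157°,  θ₁₂ = bearing STA-24→BB-10 = 111.105°
dₓₜ = R·arcsin(sin δ₁₃ · sin(θ₁₃ − θ₁₂)) = 6370·arcsin(0.35741·sin(-22.948°)) = -890.581 km
|dₓₜ| = 890.581 km

890.6 km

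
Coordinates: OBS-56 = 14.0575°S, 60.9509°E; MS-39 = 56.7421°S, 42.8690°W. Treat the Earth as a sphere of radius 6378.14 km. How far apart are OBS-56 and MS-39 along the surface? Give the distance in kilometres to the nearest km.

Δφ = -42.6846°,  Δλ = -103.8199°
a = sin²(Δφ/2) + cos φ₁ cos φ₂ sin²(Δλ/2) = 0.461982
c = 2·arcsin(√a) = 1.494687 rad = 85.6392°
d = R·c = 6378.14 × 1.494687 = 9533.3 km

9533 km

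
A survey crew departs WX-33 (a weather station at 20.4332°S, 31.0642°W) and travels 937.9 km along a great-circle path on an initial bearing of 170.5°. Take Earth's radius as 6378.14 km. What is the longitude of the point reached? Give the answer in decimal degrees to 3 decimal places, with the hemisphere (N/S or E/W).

29.484°W

δ = d/R = 937.9/6378.14 = 0.147049 rad
φ₂ = arcsin(sin φ₁ cos δ + cos φ₁ sin δ cos θ)
   = arcsin(-0.34912·0.98921 + 0.93708·0.14652·-0.98629) = -28.73538°
λ₂ = λ₁ + atan2(sin θ sin δ cos φ₁, cos δ − sin φ₁ sin φ₂) = -29.48383°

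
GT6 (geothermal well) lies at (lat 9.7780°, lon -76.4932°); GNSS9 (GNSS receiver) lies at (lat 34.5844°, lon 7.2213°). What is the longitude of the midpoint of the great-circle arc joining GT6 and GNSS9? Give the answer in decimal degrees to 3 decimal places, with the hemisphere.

Bx = cos φ₂ cos Δλ = 0.090136,  By = cos φ₂ sin Δλ = 0.818342
φₘ = atan2(sin φ₁ + sin φ₂, √((cos φ₁ + Bx)² + By²)) = 28.61881°
λₘ = λ₁ + atan2(By, cos φ₁ + Bx) = -39.22871°

39.229°W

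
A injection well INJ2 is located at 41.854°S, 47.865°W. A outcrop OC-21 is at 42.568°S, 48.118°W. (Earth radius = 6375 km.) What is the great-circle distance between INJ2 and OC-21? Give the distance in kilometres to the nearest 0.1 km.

82.1 km

Δφ = -0.7140°,  Δλ = -0.2530°
a = sin²(Δφ/2) + cos φ₁ cos φ₂ sin²(Δλ/2) = 0.000041
c = 2·arcsin(√a) = 0.012884 rad = 0.7382°
d = R·c = 6375 × 0.012884 = 82.1 km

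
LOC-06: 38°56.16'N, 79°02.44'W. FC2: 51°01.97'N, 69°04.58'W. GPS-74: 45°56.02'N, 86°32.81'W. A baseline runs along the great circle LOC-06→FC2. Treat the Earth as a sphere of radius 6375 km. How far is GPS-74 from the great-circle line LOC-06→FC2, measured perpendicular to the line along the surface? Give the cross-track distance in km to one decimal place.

880.6 km

LOC-06: φ = +38.93600°, λ = -79.04067°
FC2: φ = +51.03283°, λ = -69.07633°
GPS-74: φ = +45.93367°, λ = -86.54683°
δ₁₃ = central angle LOC-06→GPS-74 = 0.155622 rad  (haversine)
θ₁₃ = bearing LOC-06→GPS-74 = 324.114°,  θ₁₂ = bearing LOC-06→FC2 = 26.789°
dₓₜ = R·arcsin(sin δ₁₃ · sin(θ₁₃ − θ₁₂)) = 6375·arcsin(0.15499·sin(297.325°)) = -880.634 km
|dₓₜ| = 880.634 km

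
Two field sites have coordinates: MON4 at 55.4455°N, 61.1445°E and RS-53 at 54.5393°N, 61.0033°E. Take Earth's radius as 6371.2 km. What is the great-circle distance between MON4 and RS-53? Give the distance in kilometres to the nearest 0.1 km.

Δφ = -0.9062°,  Δλ = -0.1412°
a = sin²(Δφ/2) + cos φ₁ cos φ₂ sin²(Δλ/2) = 0.000063
c = 2·arcsin(√a) = 0.015879 rad = 0.9098°
d = R·c = 6371.2 × 0.015879 = 101.2 km

101.2 km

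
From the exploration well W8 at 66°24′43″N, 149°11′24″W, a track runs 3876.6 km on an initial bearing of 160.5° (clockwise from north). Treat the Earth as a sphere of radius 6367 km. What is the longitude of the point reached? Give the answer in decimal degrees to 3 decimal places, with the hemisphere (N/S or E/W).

136.120°W

W8: φ = +66.41194°, λ = -149.19000°
δ = d/R = 3876.6/6367 = 0.608858 rad
φ₂ = arcsin(sin φ₁ cos δ + cos φ₁ sin δ cos θ)
   = arcsin(0.91645·0.82030 + 0.40016·0.57193·-0.94264) = 32.41356°
λ₂ = λ₁ + atan2(sin θ sin δ cos φ₁, cos δ − sin φ₁ sin φ₂) = -136.11959°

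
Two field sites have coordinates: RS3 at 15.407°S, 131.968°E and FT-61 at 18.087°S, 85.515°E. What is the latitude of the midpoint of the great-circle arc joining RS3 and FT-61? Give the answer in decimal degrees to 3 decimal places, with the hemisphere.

18.131°S

Bx = cos φ₂ cos Δλ = 0.654906,  By = cos φ₂ sin Δλ = -0.688994
φₘ = atan2(sin φ₁ + sin φ₂, √((cos φ₁ + Bx)² + By²)) = -18.13082°
λₘ = λ₁ + atan2(By, cos φ₁ + Bx) = 108.91457°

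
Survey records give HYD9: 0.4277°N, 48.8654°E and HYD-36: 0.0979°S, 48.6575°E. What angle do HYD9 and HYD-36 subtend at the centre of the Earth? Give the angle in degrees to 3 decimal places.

0.565°

Δφ = -0.5256°,  Δλ = -0.2079°
a = sin²(Δφ/2) + cos φ₁ cos φ₂ sin²(Δλ/2) = 0.000024
c = 2·arcsin(√a) = 0.009865 rad = 0.5652°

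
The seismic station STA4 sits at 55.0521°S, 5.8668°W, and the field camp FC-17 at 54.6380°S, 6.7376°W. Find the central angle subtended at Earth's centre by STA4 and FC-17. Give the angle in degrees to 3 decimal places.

0.650°

Δφ = 0.4141°,  Δλ = -0.8708°
a = sin²(Δφ/2) + cos φ₁ cos φ₂ sin²(Δλ/2) = 0.000032
c = 2·arcsin(√a) = 0.011350 rad = 0.6503°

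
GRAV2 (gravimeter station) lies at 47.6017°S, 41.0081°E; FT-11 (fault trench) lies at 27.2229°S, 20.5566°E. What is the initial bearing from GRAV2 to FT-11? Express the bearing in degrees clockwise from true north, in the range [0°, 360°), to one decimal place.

314.6°

Δλ = -20.4515°
y = sin Δλ · cos φ₂ = -0.310711
x = cos φ₁ sin φ₂ − sin φ₁ cos φ₂ cos Δλ = 0.306834
θ = atan2(y, x) = -45.3597° → 314.6403° (mod 360°)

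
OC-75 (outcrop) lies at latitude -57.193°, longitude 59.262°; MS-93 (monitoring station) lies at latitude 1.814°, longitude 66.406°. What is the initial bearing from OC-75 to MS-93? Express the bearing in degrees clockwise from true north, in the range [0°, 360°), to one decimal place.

Δλ = 7.1440°
y = sin Δλ · cos φ₂ = 0.124301
x = cos φ₁ sin φ₂ − sin φ₁ cos φ₂ cos Δλ = 0.850708
θ = atan2(y, x) = 8.3129° → 8.3129° (mod 360°)

8.3°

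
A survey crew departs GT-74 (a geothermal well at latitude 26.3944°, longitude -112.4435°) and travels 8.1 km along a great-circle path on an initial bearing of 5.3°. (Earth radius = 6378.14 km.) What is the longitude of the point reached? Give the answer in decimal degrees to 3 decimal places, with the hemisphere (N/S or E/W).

112.436°W

δ = d/R = 8.1/6378.14 = 0.001270 rad
φ₂ = arcsin(sin φ₁ cos δ + cos φ₁ sin δ cos θ)
   = arcsin(0.44455·1.00000 + 0.89576·0.00127·0.99572) = 26.46685°
λ₂ = λ₁ + atan2(sin θ sin δ cos φ₁, cos δ − sin φ₁ sin φ₂) = -112.43599°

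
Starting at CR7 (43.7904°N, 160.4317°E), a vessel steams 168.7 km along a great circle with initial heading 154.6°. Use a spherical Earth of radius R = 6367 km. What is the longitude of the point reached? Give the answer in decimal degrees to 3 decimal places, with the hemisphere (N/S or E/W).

161.314°E

δ = d/R = 168.7/6367 = 0.026496 rad
φ₂ = arcsin(sin φ₁ cos δ + cos φ₁ sin δ cos θ)
   = arcsin(0.69202·0.99965 + 0.72188·0.02649·-0.90334) = 42.41560°
λ₂ = λ₁ + atan2(sin θ sin δ cos φ₁, cos δ − sin φ₁ sin φ₂) = 161.31365°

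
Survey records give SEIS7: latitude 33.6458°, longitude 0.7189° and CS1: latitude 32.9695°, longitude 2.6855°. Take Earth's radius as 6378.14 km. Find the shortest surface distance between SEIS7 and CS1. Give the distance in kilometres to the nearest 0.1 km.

197.8 km

Δφ = -0.6763°,  Δλ = 1.9666°
a = sin²(Δφ/2) + cos φ₁ cos φ₂ sin²(Δλ/2) = 0.000241
c = 2·arcsin(√a) = 0.031018 rad = 1.7772°
d = R·c = 6378.14 × 0.031018 = 197.8 km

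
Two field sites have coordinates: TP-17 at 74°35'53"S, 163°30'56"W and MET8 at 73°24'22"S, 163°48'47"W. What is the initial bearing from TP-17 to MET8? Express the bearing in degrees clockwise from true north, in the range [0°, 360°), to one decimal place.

TP-17: φ = -74.59806°, λ = -163.51556°
MET8: φ = -73.40611°, λ = -163.81306°
Δλ = -0.2975°
y = sin Δλ · cos φ₂ = -0.001483
x = cos φ₁ sin φ₂ − sin φ₁ cos φ₂ cos Δλ = 0.020798
θ = atan2(y, x) = -4.0782° → 355.9218° (mod 360°)

355.9°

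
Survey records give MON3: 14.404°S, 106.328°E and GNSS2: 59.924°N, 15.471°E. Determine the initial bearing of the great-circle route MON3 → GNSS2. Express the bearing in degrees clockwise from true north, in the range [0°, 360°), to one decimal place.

Δλ = -90.8570°
y = sin Δλ · cos φ₂ = -0.501092
x = cos φ₁ sin φ₂ − sin φ₁ cos φ₂ cos Δλ = 0.836295
θ = atan2(y, x) = -30.9293° → 329.0707° (mod 360°)

329.1°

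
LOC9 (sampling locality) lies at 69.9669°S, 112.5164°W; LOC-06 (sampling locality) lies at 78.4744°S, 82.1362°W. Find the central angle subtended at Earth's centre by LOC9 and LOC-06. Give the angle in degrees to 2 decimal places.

Δφ = -8.5075°,  Δλ = 30.3802°
a = sin²(Δφ/2) + cos φ₁ cos φ₂ sin²(Δλ/2) = 0.010201
c = 2·arcsin(√a) = 0.202345 rad = 11.5935°

11.59°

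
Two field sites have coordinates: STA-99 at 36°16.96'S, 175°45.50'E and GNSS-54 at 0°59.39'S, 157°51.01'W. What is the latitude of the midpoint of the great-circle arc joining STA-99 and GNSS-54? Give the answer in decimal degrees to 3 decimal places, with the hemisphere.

19.100°S

STA-99: φ = -36.28267°, λ = +175.75833°
GNSS-54: φ = -0.98983°, λ = -157.85017°
Bx = cos φ₂ cos Δλ = 0.895644,  By = cos φ₂ sin Δλ = 0.444436
φₘ = atan2(sin φ₁ + sin φ₂, √((cos φ₁ + Bx)² + By²)) = -19.09986°
λₘ = λ₁ + atan2(By, cos φ₁ + Bx) = -169.60501°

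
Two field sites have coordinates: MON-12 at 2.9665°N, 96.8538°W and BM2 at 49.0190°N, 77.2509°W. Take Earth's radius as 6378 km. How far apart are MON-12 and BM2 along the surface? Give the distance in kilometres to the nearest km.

5455 km

Δφ = 46.0525°,  Δλ = 19.6029°
a = sin²(Δφ/2) + cos φ₁ cos φ₂ sin²(Δλ/2) = 0.171980
c = 2·arcsin(√a) = 0.855237 rad = 49.0015°
d = R·c = 6378 × 0.855237 = 5454.7 km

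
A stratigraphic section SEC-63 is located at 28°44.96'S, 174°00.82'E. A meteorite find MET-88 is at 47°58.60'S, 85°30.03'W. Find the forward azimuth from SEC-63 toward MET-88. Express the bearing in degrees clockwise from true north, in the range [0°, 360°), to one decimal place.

SEC-63: φ = -28.74933°, λ = +174.01367°
MET-88: φ = -47.97667°, λ = -85.50050°
Δλ = 100.4858°
y = sin Δλ · cos φ₂ = 0.658254
x = cos φ₁ sin φ₂ − sin φ₁ cos φ₂ cos Δλ = -0.709899
θ = atan2(y, x) = 137.1618° → 137.1618° (mod 360°)

137.2°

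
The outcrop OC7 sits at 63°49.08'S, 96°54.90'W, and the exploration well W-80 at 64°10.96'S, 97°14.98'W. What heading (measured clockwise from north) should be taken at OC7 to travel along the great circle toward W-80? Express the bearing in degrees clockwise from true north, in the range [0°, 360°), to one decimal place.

201.8°

OC7: φ = -63.81800°, λ = -96.91500°
W-80: φ = -64.18267°, λ = -97.24967°
Δλ = -0.3347°
y = sin Δλ · cos φ₂ = -0.002544
x = cos φ₁ sin φ₂ − sin φ₁ cos φ₂ cos Δλ = -0.006371
θ = atan2(y, x) = -158.2352° → 201.7648° (mod 360°)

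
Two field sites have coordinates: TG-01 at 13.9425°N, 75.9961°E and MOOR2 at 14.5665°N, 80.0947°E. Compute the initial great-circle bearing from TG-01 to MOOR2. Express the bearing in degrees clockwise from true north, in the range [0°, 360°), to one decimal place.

Δλ = 4.0986°
y = sin Δλ · cos φ₂ = 0.069176
x = cos φ₁ sin φ₂ − sin φ₁ cos φ₂ cos Δλ = 0.011487
θ = atan2(y, x) = 80.5717° → 80.5717° (mod 360°)

80.6°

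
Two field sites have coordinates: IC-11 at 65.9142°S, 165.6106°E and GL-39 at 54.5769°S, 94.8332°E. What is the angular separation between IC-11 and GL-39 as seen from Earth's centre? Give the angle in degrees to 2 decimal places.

34.73°

Δφ = 11.3373°,  Δλ = -70.7774°
a = sin²(Δφ/2) + cos φ₁ cos φ₂ sin²(Δλ/2) = 0.089088
c = 2·arcsin(√a) = 0.606191 rad = 34.7322°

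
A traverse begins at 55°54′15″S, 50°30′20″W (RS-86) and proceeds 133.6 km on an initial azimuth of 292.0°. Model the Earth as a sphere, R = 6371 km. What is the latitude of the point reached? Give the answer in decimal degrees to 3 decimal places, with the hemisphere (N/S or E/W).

RS-86: φ = -55.90417°, λ = -50.50556°
δ = d/R = 133.6/6371 = 0.020970 rad
φ₂ = arcsin(sin φ₁ cos δ + cos φ₁ sin δ cos θ)
   = arcsin(-0.82810·0.99978 + 0.56058·0.02097·0.37461) = -55.43830°
λ₂ = λ₁ + atan2(sin θ sin δ cos φ₁, cos δ − sin φ₁ sin φ₂) = -52.46952°

55.438°S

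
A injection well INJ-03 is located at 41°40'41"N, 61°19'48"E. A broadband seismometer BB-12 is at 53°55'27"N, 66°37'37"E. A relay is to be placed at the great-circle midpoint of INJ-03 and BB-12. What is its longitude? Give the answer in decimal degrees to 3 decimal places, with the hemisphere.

INJ-03: φ = +41.67806°, λ = +61.33000°
BB-12: φ = +53.92417°, λ = +66.62694°
Bx = cos φ₂ cos Δλ = 0.586341,  By = cos φ₂ sin Δλ = 0.054362
φₘ = atan2(sin φ₁ + sin φ₂, √((cos φ₁ + Bx)² + By²)) = 47.83115°
λₘ = λ₁ + atan2(By, cos φ₁ + Bx) = 63.66490°

63.665°E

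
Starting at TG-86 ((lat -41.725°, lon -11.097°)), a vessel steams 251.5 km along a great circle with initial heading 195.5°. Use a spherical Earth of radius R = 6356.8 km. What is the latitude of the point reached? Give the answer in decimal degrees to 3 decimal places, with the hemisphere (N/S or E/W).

43.906°S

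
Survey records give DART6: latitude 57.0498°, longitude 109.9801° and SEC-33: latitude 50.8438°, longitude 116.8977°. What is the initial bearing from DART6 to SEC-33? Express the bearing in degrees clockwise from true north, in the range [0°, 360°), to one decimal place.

143.9°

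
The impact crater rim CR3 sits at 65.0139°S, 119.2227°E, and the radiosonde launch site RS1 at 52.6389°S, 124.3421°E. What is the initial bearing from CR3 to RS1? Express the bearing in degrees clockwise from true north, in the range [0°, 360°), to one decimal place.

Δλ = 5.1194°
y = sin Δλ · cos φ₂ = 0.054149
x = cos φ₁ sin φ₂ − sin φ₁ cos φ₂ cos Δλ = 0.212115
θ = atan2(y, x) = 14.3207° → 14.3207° (mod 360°)

14.3°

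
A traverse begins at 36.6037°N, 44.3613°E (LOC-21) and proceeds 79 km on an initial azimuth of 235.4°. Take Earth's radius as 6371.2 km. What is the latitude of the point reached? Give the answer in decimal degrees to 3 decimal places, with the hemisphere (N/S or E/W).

δ = d/R = 79/6371.2 = 0.012400 rad
φ₂ = arcsin(sin φ₁ cos δ + cos φ₁ sin δ cos θ)
   = arcsin(0.59628·0.99992 + 0.80278·0.01240·-0.56784) = 36.19808°
λ₂ = λ₁ + atan2(sin θ sin δ cos φ₁, cos δ − sin φ₁ sin φ₂) = 43.63663°

36.198°N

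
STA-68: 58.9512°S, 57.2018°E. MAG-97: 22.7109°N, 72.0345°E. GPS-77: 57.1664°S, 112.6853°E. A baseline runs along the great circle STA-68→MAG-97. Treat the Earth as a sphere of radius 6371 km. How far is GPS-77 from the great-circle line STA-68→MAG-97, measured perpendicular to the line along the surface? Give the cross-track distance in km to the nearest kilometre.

δ₁₃ = central angle STA-68→GPS-77 = 0.498446 rad  (haversine)
θ₁₃ = bearing STA-68→GPS-77 = 110.851°,  θ₁₂ = bearing STA-68→MAG-97 = 13.777°
dₓₜ = R·arcsin(sin δ₁₃ · sin(θ₁₃ − θ₁₂)) = 6371·arcsin(0.47806·sin(97.074°)) = 3149.234 km
|dₓₜ| = 3149.234 km

3149 km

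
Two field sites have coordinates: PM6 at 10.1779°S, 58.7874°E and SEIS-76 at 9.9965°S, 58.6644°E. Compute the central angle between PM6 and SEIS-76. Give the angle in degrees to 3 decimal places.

0.218°

Δφ = 0.1814°,  Δλ = -0.1230°
a = sin²(Δφ/2) + cos φ₁ cos φ₂ sin²(Δλ/2) = 0.000004
c = 2·arcsin(√a) = 0.003807 rad = 0.2181°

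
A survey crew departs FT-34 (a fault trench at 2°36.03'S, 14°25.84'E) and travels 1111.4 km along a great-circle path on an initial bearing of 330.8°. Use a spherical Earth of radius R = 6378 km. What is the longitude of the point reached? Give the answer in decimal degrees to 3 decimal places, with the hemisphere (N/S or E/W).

FT-34: φ = -2.60050°, λ = +14.43067°
δ = d/R = 1111.4/6378 = 0.174255 rad
φ₂ = arcsin(sin φ₁ cos δ + cos φ₁ sin δ cos θ)
   = arcsin(-0.04537·0.98486 + 0.99897·0.17337·0.87292) = 6.11372°
λ₂ = λ₁ + atan2(sin θ sin δ cos φ₁, cos δ − sin φ₁ sin φ₂) = 9.55083°

9.551°E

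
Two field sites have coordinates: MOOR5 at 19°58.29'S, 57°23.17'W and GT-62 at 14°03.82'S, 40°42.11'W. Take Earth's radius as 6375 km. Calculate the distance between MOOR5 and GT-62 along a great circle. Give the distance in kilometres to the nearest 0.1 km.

1891.4 km

MOOR5: φ = -19.97150°, λ = -57.38617°
GT-62: φ = -14.06367°, λ = -40.70183°
Δφ = 5.9078°,  Δλ = 16.6843°
a = sin²(Δφ/2) + cos φ₁ cos φ₂ sin²(Δλ/2) = 0.021846
c = 2·arcsin(√a) = 0.296697 rad = 16.9995°
d = R·c = 6375 × 0.296697 = 1891.4 km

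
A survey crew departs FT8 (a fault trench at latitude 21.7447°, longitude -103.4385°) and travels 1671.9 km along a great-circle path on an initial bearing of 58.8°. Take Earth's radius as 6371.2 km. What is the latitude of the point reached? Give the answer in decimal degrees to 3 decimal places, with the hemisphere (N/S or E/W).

δ = d/R = 1671.9/6371.2 = 0.262415 rad
φ₂ = arcsin(sin φ₁ cos δ + cos φ₁ sin δ cos θ)
   = arcsin(0.37047·0.96577 + 0.92884·0.25941·0.51803) = 28.85601°
λ₂ = λ₁ + atan2(sin θ sin δ cos φ₁, cos δ − sin φ₁ sin φ₂) = -88.76263°

28.856°N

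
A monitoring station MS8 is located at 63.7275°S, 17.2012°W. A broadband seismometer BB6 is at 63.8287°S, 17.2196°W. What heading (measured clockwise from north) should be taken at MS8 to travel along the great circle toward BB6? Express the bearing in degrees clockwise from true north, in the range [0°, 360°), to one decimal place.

Δλ = -0.0184°
y = sin Δλ · cos φ₂ = -0.000142
x = cos φ₁ sin φ₂ − sin φ₁ cos φ₂ cos Δλ = -0.001766
θ = atan2(y, x) = -175.4152° → 184.5848° (mod 360°)

184.6°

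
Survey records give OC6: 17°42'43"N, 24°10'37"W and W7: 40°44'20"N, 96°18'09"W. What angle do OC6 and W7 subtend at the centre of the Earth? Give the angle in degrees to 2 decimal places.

65.16°

OC6: φ = +17.71194°, λ = -24.17694°
W7: φ = +40.73889°, λ = -96.30250°
Δφ = 23.0269°,  Δλ = -72.1256°
a = sin²(Δφ/2) + cos φ₁ cos φ₂ sin²(Δλ/2) = 0.289959
c = 2·arcsin(√a) = 1.137261 rad = 65.1603°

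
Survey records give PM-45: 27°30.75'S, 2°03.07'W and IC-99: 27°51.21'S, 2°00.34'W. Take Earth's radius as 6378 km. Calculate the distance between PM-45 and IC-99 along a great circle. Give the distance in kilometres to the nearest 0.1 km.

PM-45: φ = -27.51250°, λ = -2.05117°
IC-99: φ = -27.85350°, λ = -2.00567°
Δφ = -0.3410°,  Δλ = 0.0455°
a = sin²(Δφ/2) + cos φ₁ cos φ₂ sin²(Δλ/2) = 0.000009
c = 2·arcsin(√a) = 0.005993 rad = 0.3434°
d = R·c = 6378 × 0.005993 = 38.2 km

38.2 km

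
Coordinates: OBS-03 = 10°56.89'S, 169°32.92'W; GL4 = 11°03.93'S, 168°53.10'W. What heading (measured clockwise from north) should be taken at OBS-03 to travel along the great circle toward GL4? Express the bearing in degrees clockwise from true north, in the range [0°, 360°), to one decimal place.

100.3°

OBS-03: φ = -10.94817°, λ = -169.54867°
GL4: φ = -11.06550°, λ = -168.88500°
Δλ = 0.6637°
y = sin Δλ · cos φ₂ = 0.011368
x = cos φ₁ sin φ₂ − sin φ₁ cos φ₂ cos Δλ = -0.002060
θ = atan2(y, x) = 100.2733° → 100.2733° (mod 360°)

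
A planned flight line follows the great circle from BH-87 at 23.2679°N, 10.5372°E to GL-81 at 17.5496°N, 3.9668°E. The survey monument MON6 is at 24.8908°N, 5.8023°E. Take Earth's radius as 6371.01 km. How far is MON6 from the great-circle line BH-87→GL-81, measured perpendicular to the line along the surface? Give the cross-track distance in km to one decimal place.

458.2 km

δ₁₃ = central angle BH-87→MON6 = 0.080583 rad  (haversine)
θ₁₃ = bearing BH-87→MON6 = 291.532°,  θ₁₂ = bearing BH-87→GL-81 = 228.311°
dₓₜ = R·arcsin(sin δ₁₃ · sin(θ₁₃ − θ₁₂)) = 6371.01·arcsin(0.08050·sin(63.221°)) = 458.232 km
|dₓₜ| = 458.232 km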